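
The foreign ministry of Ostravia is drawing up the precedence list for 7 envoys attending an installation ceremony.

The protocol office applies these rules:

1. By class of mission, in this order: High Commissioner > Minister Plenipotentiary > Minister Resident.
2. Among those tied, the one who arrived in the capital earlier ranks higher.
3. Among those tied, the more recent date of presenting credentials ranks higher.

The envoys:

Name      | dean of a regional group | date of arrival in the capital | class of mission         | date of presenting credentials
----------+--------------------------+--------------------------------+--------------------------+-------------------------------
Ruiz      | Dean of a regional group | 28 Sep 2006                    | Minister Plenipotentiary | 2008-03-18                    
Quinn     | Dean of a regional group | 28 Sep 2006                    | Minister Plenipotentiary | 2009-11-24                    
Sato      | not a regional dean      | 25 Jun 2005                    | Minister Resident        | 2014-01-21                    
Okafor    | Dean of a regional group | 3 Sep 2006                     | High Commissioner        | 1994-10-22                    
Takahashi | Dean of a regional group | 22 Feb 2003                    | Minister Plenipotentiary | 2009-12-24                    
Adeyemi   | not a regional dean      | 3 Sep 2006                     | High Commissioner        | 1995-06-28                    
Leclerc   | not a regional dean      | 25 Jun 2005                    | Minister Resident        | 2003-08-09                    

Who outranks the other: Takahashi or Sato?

Takahashi

By class of mission: Adeyemi and Okafor (High Commissioner); then Takahashi, Quinn and Ruiz (Minister Plenipotentiary); then Sato and Leclerc (Minister Resident).
Adeyemi and Okafor both have date of arrival in the capital 3 Sep 2006, so the next rule applies.
Among Adeyemi and Okafor, by date of presenting credentials (later first): Adeyemi (1995-06-28) before Okafor (1994-10-22).
Among Takahashi, Quinn and Ruiz, by date of arrival in the capital (earlier first): Takahashi (22 Feb 2003) before Quinn and Ruiz (28 Sep 2006).
Among Quinn and Ruiz, by date of presenting credentials (later first): Quinn (2009-11-24) before Ruiz (2008-03-18).
Sato and Leclerc both have date of arrival in the capital 25 Jun 2005, so the next rule applies.
Among Sato and Leclerc, by date of presenting credentials (later first): Sato (2014-01-21) before Leclerc (2003-08-09).
So Takahashi takes precedence.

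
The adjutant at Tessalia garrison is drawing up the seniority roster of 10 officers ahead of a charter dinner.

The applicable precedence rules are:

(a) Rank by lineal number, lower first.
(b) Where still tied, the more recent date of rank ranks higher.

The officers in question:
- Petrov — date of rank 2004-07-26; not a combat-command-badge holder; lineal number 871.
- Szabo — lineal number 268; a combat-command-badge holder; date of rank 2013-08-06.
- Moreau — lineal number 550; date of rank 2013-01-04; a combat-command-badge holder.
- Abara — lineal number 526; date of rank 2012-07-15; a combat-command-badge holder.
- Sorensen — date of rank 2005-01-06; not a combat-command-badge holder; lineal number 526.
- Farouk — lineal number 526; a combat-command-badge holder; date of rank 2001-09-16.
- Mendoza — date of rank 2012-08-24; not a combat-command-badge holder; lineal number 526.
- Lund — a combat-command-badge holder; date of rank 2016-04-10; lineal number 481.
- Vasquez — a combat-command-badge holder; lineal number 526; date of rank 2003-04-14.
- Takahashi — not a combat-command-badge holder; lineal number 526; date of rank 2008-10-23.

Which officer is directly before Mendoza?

Lund

By lineal number (lower first): Szabo (268); then Lund (481); then Mendoza, Abara, Takahashi, Sorensen, Vasquez and Farouk (each 526); then Moreau (550); then Petrov (871).
Among Mendoza, Abara, Takahashi, Sorensen, Vasquez and Farouk, by date of rank (later first): Mendoza (2012-08-24) before Abara (2012-07-15) before Takahashi (2008-10-23) before Sorensen (2005-01-06) before Vasquez (2003-04-14) before Farouk (2001-09-16).
Order: Szabo, Lund, Mendoza, Abara, Takahashi, Sorensen, Vasquez, Farouk, Moreau, Petrov.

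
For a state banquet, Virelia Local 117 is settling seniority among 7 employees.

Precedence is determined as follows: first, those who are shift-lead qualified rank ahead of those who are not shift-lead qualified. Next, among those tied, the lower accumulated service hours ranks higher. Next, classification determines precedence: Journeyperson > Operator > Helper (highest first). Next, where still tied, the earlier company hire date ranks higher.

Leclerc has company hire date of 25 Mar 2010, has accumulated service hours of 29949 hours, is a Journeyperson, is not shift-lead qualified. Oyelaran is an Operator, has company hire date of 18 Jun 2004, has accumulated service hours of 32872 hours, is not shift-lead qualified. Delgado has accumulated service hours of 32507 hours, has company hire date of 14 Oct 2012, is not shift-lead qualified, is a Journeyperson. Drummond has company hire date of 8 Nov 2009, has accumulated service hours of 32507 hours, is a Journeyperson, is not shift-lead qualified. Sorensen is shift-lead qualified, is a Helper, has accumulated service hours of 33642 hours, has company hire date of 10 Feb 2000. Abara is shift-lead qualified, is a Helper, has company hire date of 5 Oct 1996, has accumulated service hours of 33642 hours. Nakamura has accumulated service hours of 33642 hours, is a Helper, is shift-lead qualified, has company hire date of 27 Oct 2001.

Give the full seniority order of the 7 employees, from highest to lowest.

By the first rule: Abara, Sorensen and Nakamura (each shift-lead qualified); then Leclerc, Drummond, Delgado and Oyelaran (each not shift-lead qualified).
Abara, Sorensen and Nakamura all have accumulated service hours 33642 hours, so the next rule applies.
Abara, Sorensen and Nakamura are each Helper, so the next rule applies.
Among Abara, Sorensen and Nakamura, by company hire date (earlier first): Abara (5 Oct 1996) before Sorensen (10 Feb 2000) before Nakamura (27 Oct 2001).
Among Leclerc, Drummond, Delgado and Oyelaran, by accumulated service hours (lower first): Leclerc (29949 hours) before Drummond and Delgado (32507 hours) before Oyelaran (32872 hours).
Drummond and Delgado are each Journeyperson, so the next rule applies.
Among Drummond and Delgado, by company hire date (earlier first): Drummond (8 Nov 2009) before Delgado (14 Oct 2012).
Full order: Abara, Sorensen, Nakamura, Leclerc, Drummond, Delgado, Oyelaran.

Abara, Sorensen, Nakamura, Leclerc, Drummond, Delgado, Oyelaran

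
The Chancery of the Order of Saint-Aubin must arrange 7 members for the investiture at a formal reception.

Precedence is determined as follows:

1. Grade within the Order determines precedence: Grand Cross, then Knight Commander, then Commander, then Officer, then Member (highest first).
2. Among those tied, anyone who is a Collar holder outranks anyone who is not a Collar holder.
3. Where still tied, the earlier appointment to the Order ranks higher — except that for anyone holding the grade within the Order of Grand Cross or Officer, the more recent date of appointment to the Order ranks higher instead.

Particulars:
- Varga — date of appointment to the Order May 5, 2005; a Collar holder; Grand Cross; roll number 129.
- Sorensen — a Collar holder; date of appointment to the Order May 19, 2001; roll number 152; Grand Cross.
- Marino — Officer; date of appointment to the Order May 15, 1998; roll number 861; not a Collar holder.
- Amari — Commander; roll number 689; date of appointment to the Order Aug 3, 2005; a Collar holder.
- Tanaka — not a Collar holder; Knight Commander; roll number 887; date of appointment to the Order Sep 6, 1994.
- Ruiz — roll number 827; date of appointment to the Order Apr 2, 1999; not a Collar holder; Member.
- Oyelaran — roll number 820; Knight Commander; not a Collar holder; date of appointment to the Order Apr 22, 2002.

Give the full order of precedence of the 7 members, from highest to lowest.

By grade within the Order: Varga and Sorensen (Grand Cross); then Tanaka and Oyelaran (Knight Commander); then Amari (Commander); then Marino (Officer); then Ruiz (Member).
Varga and Sorensen are each a Collar holder, so the next rule applies.
Among Varga and Sorensen, by date of appointment to the Order (later first) (reversed rule for this group): Varga (May 5, 2005) before Sorensen (May 19, 2001).
Tanaka and Oyelaran are each not a Collar holder, so the next rule applies.
Among Tanaka and Oyelaran, by date of appointment to the Order (earlier first): Tanaka (Sep 6, 1994) before Oyelaran (Apr 22, 2002).
Full order: Varga, Sorensen, Tanaka, Oyelaran, Amari, Marino, Ruiz.

Varga, Sorensen, Tanaka, Oyelaran, Amari, Marino, Ruiz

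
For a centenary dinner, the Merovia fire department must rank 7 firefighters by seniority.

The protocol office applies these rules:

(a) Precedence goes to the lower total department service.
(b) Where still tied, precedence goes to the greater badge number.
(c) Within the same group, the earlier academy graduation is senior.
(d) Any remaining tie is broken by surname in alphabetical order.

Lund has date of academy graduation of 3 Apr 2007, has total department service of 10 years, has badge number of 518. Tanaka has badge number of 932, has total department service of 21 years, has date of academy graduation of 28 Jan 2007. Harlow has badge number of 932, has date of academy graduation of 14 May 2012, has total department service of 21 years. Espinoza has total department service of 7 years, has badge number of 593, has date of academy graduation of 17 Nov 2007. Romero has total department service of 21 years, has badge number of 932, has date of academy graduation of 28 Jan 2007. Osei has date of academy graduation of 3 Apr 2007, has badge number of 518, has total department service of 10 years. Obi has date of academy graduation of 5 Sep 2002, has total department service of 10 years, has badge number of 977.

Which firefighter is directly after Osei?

Romero

By total department service (lower first): Espinoza (7 years); then Obi, Lund and Osei (each 10 years); then Romero, Tanaka and Harlow (each 21 years).
Among Obi, Lund and Osei, by badge number (higher first): Obi (977) before Lund and Osei (518).
Lund and Osei both have date of academy graduation 3 Apr 2007, so the next rule applies.
Among Lund and Osei, alphabetically by surname: Lund before Osei.
Romero, Tanaka and Harlow all have badge number 932, so the next rule applies.
Among Romero, Tanaka and Harlow, by date of academy graduation (earlier first): Romero and Tanaka (28 Jan 2007) before Harlow (14 May 2012).
Among Romero and Tanaka, alphabetically by surname: Romero before Tanaka.
Order: Espinoza, Obi, Lund, Osei, Romero, Tanaka, Harlow.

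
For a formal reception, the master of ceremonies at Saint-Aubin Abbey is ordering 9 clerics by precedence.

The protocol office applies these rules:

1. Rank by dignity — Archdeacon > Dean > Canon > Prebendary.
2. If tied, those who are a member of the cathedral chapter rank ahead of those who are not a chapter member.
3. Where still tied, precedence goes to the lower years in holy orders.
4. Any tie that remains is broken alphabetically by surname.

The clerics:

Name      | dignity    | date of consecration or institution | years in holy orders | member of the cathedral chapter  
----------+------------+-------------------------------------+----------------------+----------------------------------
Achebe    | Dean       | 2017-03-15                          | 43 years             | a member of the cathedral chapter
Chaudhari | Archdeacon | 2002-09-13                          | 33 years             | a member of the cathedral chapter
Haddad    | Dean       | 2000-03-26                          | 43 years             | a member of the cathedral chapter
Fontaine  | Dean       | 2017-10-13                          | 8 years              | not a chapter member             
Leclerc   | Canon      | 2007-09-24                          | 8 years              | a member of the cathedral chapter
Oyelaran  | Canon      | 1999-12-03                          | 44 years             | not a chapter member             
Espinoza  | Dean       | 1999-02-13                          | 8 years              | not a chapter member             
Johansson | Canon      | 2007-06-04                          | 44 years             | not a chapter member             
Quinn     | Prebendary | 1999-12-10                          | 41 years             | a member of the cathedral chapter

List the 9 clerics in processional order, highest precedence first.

By dignity: Chaudhari (Archdeacon); then Achebe, Haddad, Espinoza and Fontaine (Dean); then Leclerc, Johansson and Oyelaran (Canon); then Quinn (Prebendary).
Among Achebe, Haddad, Espinoza and Fontaine, a member of the cathedral chapter before not a chapter member: Achebe and Haddad (a member of the cathedral chapter) before Espinoza and Fontaine (not a chapter member).
Achebe and Haddad both have years in holy orders 43 years, so the next rule applies.
Among Achebe and Haddad, alphabetically by surname: Achebe before Haddad.
Espinoza and Fontaine both have years in holy orders 8 years, so the next rule applies.
Among Espinoza and Fontaine, alphabetically by surname: Espinoza before Fontaine.
Among Leclerc, Johansson and Oyelaran, a member of the cathedral chapter before not a chapter member: Leclerc (a member of the cathedral chapter) before Johansson and Oyelaran (not a chapter member).
Johansson and Oyelaran both have years in holy orders 44 years, so the next rule applies.
Among Johansson and Oyelaran, alphabetically by surname: Johansson before Oyelaran.
Full order: Chaudhari, Achebe, Haddad, Espinoza, Fontaine, Leclerc, Johansson, Oyelaran, Quinn.

Chaudhari, Achebe, Haddad, Espinoza, Fontaine, Leclerc, Johansson, Oyelaran, Quinn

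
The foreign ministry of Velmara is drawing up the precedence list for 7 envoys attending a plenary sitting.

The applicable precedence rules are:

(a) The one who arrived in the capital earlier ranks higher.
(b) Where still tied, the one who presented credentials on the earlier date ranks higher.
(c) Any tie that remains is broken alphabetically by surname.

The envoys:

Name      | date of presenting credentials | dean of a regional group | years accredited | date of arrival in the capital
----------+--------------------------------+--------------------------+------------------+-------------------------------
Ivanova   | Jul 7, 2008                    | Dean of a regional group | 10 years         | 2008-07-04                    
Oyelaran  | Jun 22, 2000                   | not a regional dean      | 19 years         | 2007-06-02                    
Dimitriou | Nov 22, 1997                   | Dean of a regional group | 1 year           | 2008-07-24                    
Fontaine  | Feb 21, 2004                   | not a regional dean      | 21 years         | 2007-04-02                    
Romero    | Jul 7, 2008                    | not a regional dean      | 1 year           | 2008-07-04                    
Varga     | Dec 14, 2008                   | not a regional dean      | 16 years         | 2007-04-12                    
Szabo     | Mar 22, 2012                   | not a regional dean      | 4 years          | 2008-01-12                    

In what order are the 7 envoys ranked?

Fontaine, Varga, Oyelaran, Szabo, Ivanova, Romero, Dimitriou

By date of arrival in the capital (earlier first): Fontaine (2007-04-02); then Varga (2007-04-12); then Oyelaran (2007-06-02); then Szabo (2008-01-12); then Ivanova and Romero (both 2008-07-04); then Dimitriou (2008-07-24).
Ivanova and Romero both have date of presenting credentials Jul 7, 2008, so the next rule applies.
Among Ivanova and Romero, alphabetically by surname: Ivanova before Romero.
Full order: Fontaine, Varga, Oyelaran, Szabo, Ivanova, Romero, Dimitriou.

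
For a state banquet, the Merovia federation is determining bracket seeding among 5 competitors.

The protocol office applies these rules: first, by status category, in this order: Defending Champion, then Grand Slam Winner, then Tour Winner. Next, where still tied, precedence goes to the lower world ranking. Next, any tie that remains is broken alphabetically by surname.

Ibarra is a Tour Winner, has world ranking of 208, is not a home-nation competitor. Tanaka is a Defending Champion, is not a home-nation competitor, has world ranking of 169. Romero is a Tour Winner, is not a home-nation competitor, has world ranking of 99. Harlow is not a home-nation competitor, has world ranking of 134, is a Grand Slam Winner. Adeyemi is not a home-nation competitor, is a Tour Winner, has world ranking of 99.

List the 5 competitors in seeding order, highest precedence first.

By status category: Tanaka (Defending Champion); then Harlow (Grand Slam Winner); then Adeyemi, Romero and Ibarra (Tour Winner).
Among Adeyemi, Romero and Ibarra, by world ranking (lower first): Adeyemi and Romero (99) before Ibarra (208).
Among Adeyemi and Romero, alphabetically by surname: Adeyemi before Romero.
Full order: Tanaka, Harlow, Adeyemi, Romero, Ibarra.

Tanaka, Harlow, Adeyemi, Romero, Ibarra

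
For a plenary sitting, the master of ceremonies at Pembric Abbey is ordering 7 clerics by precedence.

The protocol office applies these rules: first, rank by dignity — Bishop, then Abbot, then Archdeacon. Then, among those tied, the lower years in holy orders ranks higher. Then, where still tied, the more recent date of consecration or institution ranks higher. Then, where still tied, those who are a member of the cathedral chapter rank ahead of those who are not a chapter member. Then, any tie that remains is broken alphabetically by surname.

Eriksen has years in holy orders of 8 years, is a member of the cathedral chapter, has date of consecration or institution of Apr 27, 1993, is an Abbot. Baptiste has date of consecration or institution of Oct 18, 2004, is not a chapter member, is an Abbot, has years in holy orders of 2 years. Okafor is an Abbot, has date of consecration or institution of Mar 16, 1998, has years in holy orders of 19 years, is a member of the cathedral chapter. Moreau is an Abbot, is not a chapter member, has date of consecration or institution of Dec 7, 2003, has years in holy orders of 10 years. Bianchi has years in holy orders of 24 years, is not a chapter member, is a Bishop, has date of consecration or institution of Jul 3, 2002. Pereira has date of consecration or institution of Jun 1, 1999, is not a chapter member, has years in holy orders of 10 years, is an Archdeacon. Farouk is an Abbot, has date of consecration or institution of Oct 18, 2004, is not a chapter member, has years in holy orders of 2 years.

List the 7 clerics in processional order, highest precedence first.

By dignity: Bianchi (Bishop); then Baptiste, Farouk, Eriksen, Moreau and Okafor (Abbot); then Pereira (Archdeacon).
Among Baptiste, Farouk, Eriksen, Moreau and Okafor, by years in holy orders (lower first): Baptiste and Farouk (2 years) before Eriksen (8 years) before Moreau (10 years) before Okafor (19 years).
Baptiste and Farouk both have date of consecration or institution Oct 18, 2004, so the next rule applies.
Baptiste and Farouk are each not a chapter member, so the next rule applies.
Among Baptiste and Farouk, alphabetically by surname: Baptiste before Farouk.
Full order: Bianchi, Baptiste, Farouk, Eriksen, Moreau, Okafor, Pereira.

Bianchi, Baptiste, Farouk, Eriksen, Moreau, Okafor, Pereira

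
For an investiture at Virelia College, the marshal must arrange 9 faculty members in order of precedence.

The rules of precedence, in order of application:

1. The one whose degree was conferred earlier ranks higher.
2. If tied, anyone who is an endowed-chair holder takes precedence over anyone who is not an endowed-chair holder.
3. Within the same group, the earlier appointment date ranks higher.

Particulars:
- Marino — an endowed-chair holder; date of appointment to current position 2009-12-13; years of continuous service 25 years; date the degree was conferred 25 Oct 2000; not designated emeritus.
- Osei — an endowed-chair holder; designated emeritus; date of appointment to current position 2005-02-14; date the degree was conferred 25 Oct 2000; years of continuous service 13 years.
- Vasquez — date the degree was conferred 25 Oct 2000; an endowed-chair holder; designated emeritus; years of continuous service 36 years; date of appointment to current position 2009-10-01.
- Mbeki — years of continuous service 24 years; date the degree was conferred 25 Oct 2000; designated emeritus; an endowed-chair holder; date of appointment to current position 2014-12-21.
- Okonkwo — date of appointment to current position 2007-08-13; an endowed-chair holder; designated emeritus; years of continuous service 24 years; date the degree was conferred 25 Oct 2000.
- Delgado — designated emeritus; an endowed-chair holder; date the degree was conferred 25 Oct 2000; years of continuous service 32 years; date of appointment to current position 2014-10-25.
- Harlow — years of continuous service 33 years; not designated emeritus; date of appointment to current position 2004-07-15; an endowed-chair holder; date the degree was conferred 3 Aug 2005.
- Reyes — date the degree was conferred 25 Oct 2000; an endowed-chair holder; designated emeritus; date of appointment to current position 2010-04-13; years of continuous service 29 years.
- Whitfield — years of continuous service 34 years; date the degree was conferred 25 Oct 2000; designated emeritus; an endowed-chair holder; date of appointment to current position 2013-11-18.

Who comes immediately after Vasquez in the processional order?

By date the degree was conferred (earlier first): Osei, Okonkwo, Vasquez, Marino, Reyes, Whitfield, Delgado and Mbeki (each 25 Oct 2000); then Harlow (3 Aug 2005).
Osei, Okonkwo, Vasquez, Marino, Reyes, Whitfield, Delgado and Mbeki are each an endowed-chair holder, so the next rule applies.
Among Osei, Okonkwo, Vasquez, Marino, Reyes, Whitfield, Delgado and Mbeki, by date of appointment to current position (earlier first): Osei (2005-02-14) before Okonkwo (2007-08-13) before Vasquez (2009-10-01) before Marino (2009-12-13) before Reyes (2010-04-13) before Whitfield (2013-11-18) before Delgado (2014-10-25) before Mbeki (2014-12-21).
Order: Osei, Okonkwo, Vasquez, Marino, Reyes, Whitfield, Delgado, Mbeki, Harlow.

Marino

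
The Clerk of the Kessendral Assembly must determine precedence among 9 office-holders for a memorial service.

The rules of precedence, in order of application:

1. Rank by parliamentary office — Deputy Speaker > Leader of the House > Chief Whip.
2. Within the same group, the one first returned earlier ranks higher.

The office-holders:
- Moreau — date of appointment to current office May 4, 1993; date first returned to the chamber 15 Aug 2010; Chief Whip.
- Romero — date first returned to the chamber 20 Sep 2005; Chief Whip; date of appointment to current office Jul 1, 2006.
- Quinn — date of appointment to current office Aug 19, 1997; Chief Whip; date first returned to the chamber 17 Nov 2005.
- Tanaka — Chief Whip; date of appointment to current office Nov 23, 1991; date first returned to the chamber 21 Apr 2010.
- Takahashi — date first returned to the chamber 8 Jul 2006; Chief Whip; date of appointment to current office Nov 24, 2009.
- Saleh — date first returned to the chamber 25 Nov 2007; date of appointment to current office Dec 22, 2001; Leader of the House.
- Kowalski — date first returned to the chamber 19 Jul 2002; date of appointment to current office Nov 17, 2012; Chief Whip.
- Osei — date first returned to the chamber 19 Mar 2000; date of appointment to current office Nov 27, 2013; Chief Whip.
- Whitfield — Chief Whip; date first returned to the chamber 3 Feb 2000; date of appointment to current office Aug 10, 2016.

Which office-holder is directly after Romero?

By parliamentary office: Saleh (Leader of the House); then Whitfield, Osei, Kowalski, Romero, Quinn, Takahashi, Tanaka and Moreau (Chief Whip).
Among Whitfield, Osei, Kowalski, Romero, Quinn, Takahashi, Tanaka and Moreau, by date first returned to the chamber (earlier first): Whitfield (3 Feb 2000) before Osei (19 Mar 2000) before Kowalski (19 Jul 2002) before Romero (20 Sep 2005) before Quinn (17 Nov 2005) before Takahashi (8 Jul 2006) before Tanaka (21 Apr 2010) before Moreau (15 Aug 2010).
Order: Saleh, Whitfield, Osei, Kowalski, Romero, Quinn, Takahashi, Tanaka, Moreau.

Quinn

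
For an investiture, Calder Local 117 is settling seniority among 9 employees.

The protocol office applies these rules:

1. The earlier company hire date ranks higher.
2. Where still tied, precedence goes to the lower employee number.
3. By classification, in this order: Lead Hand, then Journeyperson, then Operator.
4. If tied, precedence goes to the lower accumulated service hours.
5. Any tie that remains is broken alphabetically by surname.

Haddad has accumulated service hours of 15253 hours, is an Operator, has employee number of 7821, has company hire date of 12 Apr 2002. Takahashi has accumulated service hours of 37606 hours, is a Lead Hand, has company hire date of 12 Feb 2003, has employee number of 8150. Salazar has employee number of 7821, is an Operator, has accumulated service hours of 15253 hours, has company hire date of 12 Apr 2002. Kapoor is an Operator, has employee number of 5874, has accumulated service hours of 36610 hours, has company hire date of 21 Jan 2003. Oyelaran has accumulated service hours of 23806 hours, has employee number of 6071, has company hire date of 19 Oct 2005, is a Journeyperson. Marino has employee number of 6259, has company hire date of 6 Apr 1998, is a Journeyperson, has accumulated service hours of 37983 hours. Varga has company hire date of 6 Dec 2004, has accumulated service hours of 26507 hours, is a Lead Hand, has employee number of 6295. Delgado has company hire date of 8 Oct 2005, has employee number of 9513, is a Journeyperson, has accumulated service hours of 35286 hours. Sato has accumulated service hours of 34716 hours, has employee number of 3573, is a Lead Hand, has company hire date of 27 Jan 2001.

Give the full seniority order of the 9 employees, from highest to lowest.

Marino, Sato, Haddad, Salazar, Kapoor, Takahashi, Varga, Delgado, Oyelaran

By company hire date (earlier first): Marino (6 Apr 1998); then Sato (27 Jan 2001); then Haddad and Salazar (both 12 Apr 2002); then Kapoor (21 Jan 2003); then Takahashi (12 Feb 2003); then Varga (6 Dec 2004); then Delgado (8 Oct 2005); then Oyelaran (19 Oct 2005).
Haddad and Salazar both have employee number 7821, so the next rule applies.
Haddad and Salazar are each Operator, so the next rule applies.
Haddad and Salazar both have accumulated service hours 15253 hours, so the next rule applies.
Among Haddad and Salazar, alphabetically by surname: Haddad before Salazar.
Full order: Marino, Sato, Haddad, Salazar, Kapoor, Takahashi, Varga, Delgado, Oyelaran.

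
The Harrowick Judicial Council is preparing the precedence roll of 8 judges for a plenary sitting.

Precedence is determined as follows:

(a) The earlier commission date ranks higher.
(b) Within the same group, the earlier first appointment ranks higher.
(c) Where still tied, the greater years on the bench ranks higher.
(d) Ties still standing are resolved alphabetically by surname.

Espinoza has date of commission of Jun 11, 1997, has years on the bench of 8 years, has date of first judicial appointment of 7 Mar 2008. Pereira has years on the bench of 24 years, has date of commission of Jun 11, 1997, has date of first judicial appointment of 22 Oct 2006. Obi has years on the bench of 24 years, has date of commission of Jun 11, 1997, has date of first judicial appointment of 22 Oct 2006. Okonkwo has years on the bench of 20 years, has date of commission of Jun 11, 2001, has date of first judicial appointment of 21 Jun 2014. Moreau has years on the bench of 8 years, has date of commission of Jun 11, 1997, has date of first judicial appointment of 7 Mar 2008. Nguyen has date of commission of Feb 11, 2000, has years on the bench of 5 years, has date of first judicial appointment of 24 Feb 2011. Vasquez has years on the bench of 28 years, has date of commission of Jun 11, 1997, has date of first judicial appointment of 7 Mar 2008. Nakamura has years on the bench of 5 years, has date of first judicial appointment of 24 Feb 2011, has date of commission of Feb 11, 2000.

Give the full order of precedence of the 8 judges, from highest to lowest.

Obi, Pereira, Vasquez, Espinoza, Moreau, Nakamura, Nguyen, Okonkwo

By date of commission (earlier first): Obi, Pereira, Vasquez, Espinoza and Moreau (each Jun 11, 1997); then Nakamura and Nguyen (both Feb 11, 2000); then Okonkwo (Jun 11, 2001).
Among Obi, Pereira, Vasquez, Espinoza and Moreau, by date of first judicial appointment (earlier first): Obi and Pereira (22 Oct 2006) before Vasquez, Espinoza and Moreau (7 Mar 2008).
Obi and Pereira both have years on the bench 24 years, so the next rule applies.
Among Obi and Pereira, alphabetically by surname: Obi before Pereira.
Among Vasquez, Espinoza and Moreau, by years on the bench (higher first): Vasquez (28 years) before Espinoza and Moreau (8 years).
Among Espinoza and Moreau, alphabetically by surname: Espinoza before Moreau.
Nakamura and Nguyen both have date of first judicial appointment 24 Feb 2011, so the next rule applies.
Nakamura and Nguyen both have years on the bench 5 years, so the next rule applies.
Among Nakamura and Nguyen, alphabetically by surname: Nakamura before Nguyen.
Full order: Obi, Pereira, Vasquez, Espinoza, Moreau, Nakamura, Nguyen, Okonkwo.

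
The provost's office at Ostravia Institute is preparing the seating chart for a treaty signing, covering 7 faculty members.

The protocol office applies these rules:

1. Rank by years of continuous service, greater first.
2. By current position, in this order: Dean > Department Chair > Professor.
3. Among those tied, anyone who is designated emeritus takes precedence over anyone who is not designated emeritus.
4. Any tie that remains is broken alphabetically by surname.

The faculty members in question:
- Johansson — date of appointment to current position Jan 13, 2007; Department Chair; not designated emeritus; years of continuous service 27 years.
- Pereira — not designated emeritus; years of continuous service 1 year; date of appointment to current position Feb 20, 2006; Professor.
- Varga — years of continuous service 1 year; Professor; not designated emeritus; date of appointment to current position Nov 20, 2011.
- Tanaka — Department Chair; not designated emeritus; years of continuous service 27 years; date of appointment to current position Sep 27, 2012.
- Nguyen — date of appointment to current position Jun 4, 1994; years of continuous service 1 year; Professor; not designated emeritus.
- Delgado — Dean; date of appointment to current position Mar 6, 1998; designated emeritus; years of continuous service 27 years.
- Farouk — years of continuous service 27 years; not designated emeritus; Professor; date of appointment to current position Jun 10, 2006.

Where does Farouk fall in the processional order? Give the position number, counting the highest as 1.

By years of continuous service (higher first): Delgado, Johansson, Tanaka and Farouk (each 27 years); then Nguyen, Pereira and Varga (each 1 year).
Among Delgado, Johansson, Tanaka and Farouk, by current position: Delgado (Dean) before Johansson and Tanaka (Department Chair) before Farouk (Professor).
Johansson and Tanaka are each not designated emeritus, so the next rule applies.
Among Johansson and Tanaka, alphabetically by surname: Johansson before Tanaka.
Nguyen, Pereira and Varga are each Professor, so the next rule applies.
Nguyen, Pereira and Varga are each not designated emeritus, so the next rule applies.
Among Nguyen, Pereira and Varga, alphabetically by surname: Nguyen before Pereira before Varga.
Order: Delgado, Johansson, Tanaka, Farouk, Nguyen, Pereira, Varga. So position 4.

4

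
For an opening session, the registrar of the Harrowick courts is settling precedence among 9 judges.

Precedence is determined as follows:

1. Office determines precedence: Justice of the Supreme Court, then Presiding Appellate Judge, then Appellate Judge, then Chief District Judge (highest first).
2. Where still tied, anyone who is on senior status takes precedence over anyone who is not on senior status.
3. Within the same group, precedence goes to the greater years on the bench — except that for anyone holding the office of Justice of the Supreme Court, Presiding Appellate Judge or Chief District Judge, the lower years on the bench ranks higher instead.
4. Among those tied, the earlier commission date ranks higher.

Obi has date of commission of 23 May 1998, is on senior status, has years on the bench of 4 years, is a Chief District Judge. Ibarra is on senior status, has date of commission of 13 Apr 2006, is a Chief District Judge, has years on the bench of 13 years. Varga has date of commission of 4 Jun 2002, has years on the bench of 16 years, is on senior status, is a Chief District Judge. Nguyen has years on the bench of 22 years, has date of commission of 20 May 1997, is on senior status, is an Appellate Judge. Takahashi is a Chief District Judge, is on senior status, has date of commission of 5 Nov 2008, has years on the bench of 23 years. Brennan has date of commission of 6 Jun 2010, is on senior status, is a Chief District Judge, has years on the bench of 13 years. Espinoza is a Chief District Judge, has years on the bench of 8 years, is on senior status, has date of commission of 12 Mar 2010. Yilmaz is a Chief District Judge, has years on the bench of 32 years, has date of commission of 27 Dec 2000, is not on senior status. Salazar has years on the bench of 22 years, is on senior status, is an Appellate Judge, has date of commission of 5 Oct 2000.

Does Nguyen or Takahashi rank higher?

By office: Nguyen and Salazar (Appellate Judge); then Obi, Espinoza, Ibarra, Brennan, Varga, Takahashi and Yilmaz (Chief District Judge).
Nguyen and Salazar are each on senior status, so the next rule applies.
Nguyen and Salazar both have years on the bench 22 years, so the next rule applies.
Among Nguyen and Salazar, by date of commission (earlier first): Nguyen (20 May 1997) before Salazar (5 Oct 2000).
Among Obi, Espinoza, Ibarra, Brennan, Varga, Takahashi and Yilmaz, on senior status before not on senior status: Obi, Espinoza, Ibarra, Brennan, Varga and Takahashi (on senior status) before Yilmaz (not on senior status).
Among Obi, Espinoza, Ibarra, Brennan, Varga and Takahashi, by years on the bench (lower first) (reversed rule for this group): Obi (4 years) before Espinoza (8 years) before Ibarra and Brennan (13 years) before Varga (16 years) before Takahashi (23 years).
Among Ibarra and Brennan, by date of commission (earlier first): Ibarra (13 Apr 2006) before Brennan (6 Jun 2010).
So Nguyen takes precedence.

Nguyen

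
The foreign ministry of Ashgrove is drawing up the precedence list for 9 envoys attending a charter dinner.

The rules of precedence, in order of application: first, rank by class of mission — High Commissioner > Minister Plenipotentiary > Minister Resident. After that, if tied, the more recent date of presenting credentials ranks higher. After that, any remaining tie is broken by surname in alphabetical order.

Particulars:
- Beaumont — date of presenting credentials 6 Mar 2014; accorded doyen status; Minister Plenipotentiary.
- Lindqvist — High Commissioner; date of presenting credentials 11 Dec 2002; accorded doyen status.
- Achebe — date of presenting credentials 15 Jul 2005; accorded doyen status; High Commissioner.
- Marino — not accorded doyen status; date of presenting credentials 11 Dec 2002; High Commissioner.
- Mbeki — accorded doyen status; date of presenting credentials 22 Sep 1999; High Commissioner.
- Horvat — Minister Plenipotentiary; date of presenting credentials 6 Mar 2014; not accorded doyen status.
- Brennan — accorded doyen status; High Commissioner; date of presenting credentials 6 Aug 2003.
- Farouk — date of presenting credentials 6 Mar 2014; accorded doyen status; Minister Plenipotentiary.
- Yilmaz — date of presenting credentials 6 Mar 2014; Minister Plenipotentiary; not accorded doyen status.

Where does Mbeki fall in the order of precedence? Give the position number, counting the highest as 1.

5

By class of mission: Achebe, Brennan, Lindqvist, Marino and Mbeki (High Commissioner); then Beaumont, Farouk, Horvat and Yilmaz (Minister Plenipotentiary).
Among Achebe, Brennan, Lindqvist, Marino and Mbeki, by date of presenting credentials (later first): Achebe (15 Jul 2005) before Brennan (6 Aug 2003) before Lindqvist and Marino (11 Dec 2002) before Mbeki (22 Sep 1999).
Among Lindqvist and Marino, alphabetically by surname: Lindqvist before Marino.
Beaumont, Farouk, Horvat and Yilmaz all have date of presenting credentials 6 Mar 2014, so the next rule applies.
Among Beaumont, Farouk, Horvat and Yilmaz, alphabetically by surname: Beaumont before Farouk before Horvat before Yilmaz.
Order: Achebe, Brennan, Lindqvist, Marino, Mbeki, Beaumont, Farouk, Horvat, Yilmaz. So position 5.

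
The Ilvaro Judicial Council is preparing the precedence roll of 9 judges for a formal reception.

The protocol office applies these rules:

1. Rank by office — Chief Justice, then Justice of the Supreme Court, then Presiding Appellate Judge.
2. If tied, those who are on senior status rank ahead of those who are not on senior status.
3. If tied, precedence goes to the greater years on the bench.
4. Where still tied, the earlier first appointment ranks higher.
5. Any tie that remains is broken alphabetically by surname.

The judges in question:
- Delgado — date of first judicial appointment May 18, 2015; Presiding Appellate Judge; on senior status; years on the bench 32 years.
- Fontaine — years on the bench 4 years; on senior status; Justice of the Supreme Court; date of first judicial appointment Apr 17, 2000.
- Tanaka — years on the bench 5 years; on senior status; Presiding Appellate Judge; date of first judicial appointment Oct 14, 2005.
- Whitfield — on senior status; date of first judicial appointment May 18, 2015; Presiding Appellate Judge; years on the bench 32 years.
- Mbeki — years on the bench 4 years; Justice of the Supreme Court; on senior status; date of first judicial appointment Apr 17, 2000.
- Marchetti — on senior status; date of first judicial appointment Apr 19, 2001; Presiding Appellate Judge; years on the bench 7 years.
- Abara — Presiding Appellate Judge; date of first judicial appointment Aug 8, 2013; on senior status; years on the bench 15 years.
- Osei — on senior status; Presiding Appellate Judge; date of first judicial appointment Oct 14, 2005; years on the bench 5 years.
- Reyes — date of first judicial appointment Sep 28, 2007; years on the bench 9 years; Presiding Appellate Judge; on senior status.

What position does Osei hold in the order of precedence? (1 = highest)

By office: Fontaine and Mbeki (Justice of the Supreme Court); then Delgado, Whitfield, Abara, Reyes, Marchetti, Osei and Tanaka (Presiding Appellate Judge).
Fontaine and Mbeki are each on senior status, so the next rule applies.
Fontaine and Mbeki both have years on the bench 4 years, so the next rule applies.
Fontaine and Mbeki both have date of first judicial appointment Apr 17, 2000, so the next rule applies.
Among Fontaine and Mbeki, alphabetically by surname: Fontaine before Mbeki.
Delgado, Whitfield, Abara, Reyes, Marchetti, Osei and Tanaka are each on senior status, so the next rule applies.
Among Delgado, Whitfield, Abara, Reyes, Marchetti, Osei and Tanaka, by years on the bench (higher first): Delgado and Whitfield (32 years) before Abara (15 years) before Reyes (9 years) before Marchetti (7 years) before Osei and Tanaka (5 years).
Delgado and Whitfield both have date of first judicial appointment May 18, 2015, so the next rule applies.
Among Delgado and Whitfield, alphabetically by surname: Delgado before Whitfield.
Osei and Tanaka both have date of first judicial appointment Oct 14, 2005, so the next rule applies.
Among Osei and Tanaka, alphabetically by surname: Osei before Tanaka.
Order: Fontaine, Mbeki, Delgado, Whitfield, Abara, Reyes, Marchetti, Osei, Tanaka. So position 8.

8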